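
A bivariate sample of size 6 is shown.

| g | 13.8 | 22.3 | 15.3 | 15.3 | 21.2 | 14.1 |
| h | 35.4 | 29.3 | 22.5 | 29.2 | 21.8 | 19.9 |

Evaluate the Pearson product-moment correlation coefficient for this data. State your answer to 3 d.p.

-0.108

n = 6, Σg = 102, Σh = 158.1, Σg² = 1804.16, Σh² = 4341.79, Σgh = 2675.67
nΣgh − ΣgΣh = 16054.02 − 16126.2 = -72.18
nΣg² − (Σg)² = 10824.96 − 10404 = 420.96; nΣh² − (Σh)² = 26050.74 − 24995.61 = 1055.13
r = -72.18 / √(420.96 × 1055.13) = -72.18 / 666.4589 ≈ -0.108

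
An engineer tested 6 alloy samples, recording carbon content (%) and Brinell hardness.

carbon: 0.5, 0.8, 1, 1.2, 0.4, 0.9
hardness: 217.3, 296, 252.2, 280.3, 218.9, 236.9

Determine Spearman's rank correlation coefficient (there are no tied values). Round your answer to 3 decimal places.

Rank carbon: 2, 3, 5, 6, 1, 4
Rank hardness: 1, 6, 4, 5, 2, 3
d = rank(carbon) − rank(hardness): 1, -3, 1, 1, -1, 1; Σd² = 14
ρ = 1 − 6Σd² / [n(n²−1)] = 1 − 6×14 / (6×35) = 1 − 84/210 ≈ 0.600

0.600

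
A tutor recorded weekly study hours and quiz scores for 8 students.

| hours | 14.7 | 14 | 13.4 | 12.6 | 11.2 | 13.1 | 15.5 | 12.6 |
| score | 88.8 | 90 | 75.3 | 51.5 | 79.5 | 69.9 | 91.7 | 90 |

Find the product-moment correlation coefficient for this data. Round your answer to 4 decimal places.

0.4657

n = 8, Σx = 107.1, Σy = 636.7, Σx² = 1446.47, Σy² = 52022.93, Σxy = 8584.72
nΣxy − ΣxΣy = 68677.76 − 68190.57 = 487.19
nΣx² − (Σx)² = 11571.76 − 11470.41 = 101.35; nΣy² − (Σy)² = 416183.44 − 405386.89 = 10796.55
r = 487.19 / √(101.35 × 10796.55) = 487.19 / 1046.0547 ≈ 0.4657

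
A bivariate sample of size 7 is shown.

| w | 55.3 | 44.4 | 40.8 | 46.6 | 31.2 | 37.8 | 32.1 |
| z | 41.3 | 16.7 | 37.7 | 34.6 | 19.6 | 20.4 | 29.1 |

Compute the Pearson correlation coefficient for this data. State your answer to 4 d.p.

0.5699

n = 7, Σw = 288.2, Σz = 199.4, Σw² = 12298.34, Σz² = 6250.16, Σwz = 8492.64
nΣwz − ΣwΣz = 59448.48 − 57467.08 = 1981.4
nΣw² − (Σw)² = 86088.38 − 83059.24 = 3029.14; nΣz² − (Σz)² = 43751.12 − 39760.36 = 3990.76
r = 1981.4 / √(3029.14 × 3990.76) = 1981.4 / 3476.8622 ≈ 0.5699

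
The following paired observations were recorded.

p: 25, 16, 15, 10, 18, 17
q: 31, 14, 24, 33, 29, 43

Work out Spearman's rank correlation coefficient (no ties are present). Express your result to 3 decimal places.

0.086

Rank p: 6, 3, 2, 1, 5, 4
Rank q: 4, 1, 2, 5, 3, 6
d = rank(p) − rank(q): 2, 2, 0, -4, 2, -2; Σd² = 32
ρ = 1 − 6Σd² / [n(n²−1)] = 1 − 6×32 / (6×35) = 1 − 192/210 ≈ 0.086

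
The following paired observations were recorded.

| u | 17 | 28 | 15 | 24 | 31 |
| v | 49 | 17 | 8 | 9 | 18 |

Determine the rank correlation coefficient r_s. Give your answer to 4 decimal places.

Rank u: 2, 4, 1, 3, 5
Rank v: 5, 3, 1, 2, 4
d = rank(u) − rank(v): -3, 1, 0, 1, 1; Σd² = 12
ρ = 1 − 6Σd² / [n(n²−1)] = 1 − 6×12 / (5×24) = 1 − 72/120 ≈ 0.4000

0.4000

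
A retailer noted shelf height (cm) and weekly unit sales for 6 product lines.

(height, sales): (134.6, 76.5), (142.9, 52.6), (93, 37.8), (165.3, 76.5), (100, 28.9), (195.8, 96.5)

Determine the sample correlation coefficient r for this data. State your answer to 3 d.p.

n = 6, Σx = 831.6, Σy = 368.8, Σx² = 122848.3, Σy² = 26047.56, Σxy = 55758.99
nΣxy − ΣxΣy = 334553.94 − 306694.08 = 27859.86
nΣx² − (Σx)² = 737089.8 − 691558.56 = 45531.24; nΣy² − (Σy)² = 156285.36 − 136013.44 = 20271.92
r = 27859.86 / √(45531.24 × 20271.92) = 27859.86 / 30381.0081 ≈ 0.917

0.917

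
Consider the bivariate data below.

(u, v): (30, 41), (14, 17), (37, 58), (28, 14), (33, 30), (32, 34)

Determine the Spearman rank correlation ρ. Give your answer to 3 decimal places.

Rank u: 3, 1, 6, 2, 5, 4
Rank v: 5, 2, 6, 1, 3, 4
d = rank(u) − rank(v): -2, -1, 0, 1, 2, 0; Σd² = 10
ρ = 1 − 6Σd² / [n(n²−1)] = 1 − 6×10 / (6×35) = 1 − 60/210 ≈ 0.714

0.714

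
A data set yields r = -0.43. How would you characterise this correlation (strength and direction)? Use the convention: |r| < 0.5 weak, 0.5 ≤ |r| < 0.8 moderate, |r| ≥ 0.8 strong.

r = -0.43 < 0 so the relationship is negative.
|r| = 0.43, which falls in the weak range.

weak negative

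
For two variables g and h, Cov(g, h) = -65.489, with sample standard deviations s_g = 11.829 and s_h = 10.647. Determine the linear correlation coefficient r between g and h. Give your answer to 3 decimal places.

r = Cov(g,h) / (s_g · s_h) = -65.489 / (11.829 × 10.647)
  = -65.489 / 125.9434 ≈ -0.520

-0.520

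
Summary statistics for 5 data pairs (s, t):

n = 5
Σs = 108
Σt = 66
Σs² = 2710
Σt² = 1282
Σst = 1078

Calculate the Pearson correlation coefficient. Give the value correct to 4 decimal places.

r = (nΣst − ΣsΣt) / √[(nΣs² − (Σs)²)(nΣt² − (Σt)²)]
Numerator: 5×1078 − 108×66 = -1738
Denominator: √[(13550 − 11664)(6410 − 4356)] = √[1886 × 2054] = 1968.2083
r = -1738 / 1968.2083 ≈ -0.8830

-0.8830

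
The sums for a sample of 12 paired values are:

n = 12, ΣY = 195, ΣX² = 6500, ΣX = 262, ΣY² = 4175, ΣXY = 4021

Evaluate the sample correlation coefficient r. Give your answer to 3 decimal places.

r = (nΣXY − ΣXΣY) / √[(nΣX² − (ΣX)²)(nΣY² − (ΣY)²)]
Numerator: 12×4021 − 262×195 = -2838
Denominator: √[(78000 − 68644)(50100 − 38025)] = √[9356 × 12075] = 10628.9087
r = -2838 / 10628.9087 ≈ -0.267

-0.267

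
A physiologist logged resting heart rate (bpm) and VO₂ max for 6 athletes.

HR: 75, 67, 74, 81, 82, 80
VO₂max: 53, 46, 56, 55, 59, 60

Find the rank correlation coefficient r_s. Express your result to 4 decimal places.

Rank HR: 3, 1, 2, 5, 6, 4
Rank VO₂max: 2, 1, 4, 3, 5, 6
d = rank(HR) − rank(VO₂max): 1, 0, -2, 2, 1, -2; Σd² = 14
ρ = 1 − 6Σd² / [n(n²−1)] = 1 − 6×14 / (6×35) = 1 − 84/210 ≈ 0.6000

0.6000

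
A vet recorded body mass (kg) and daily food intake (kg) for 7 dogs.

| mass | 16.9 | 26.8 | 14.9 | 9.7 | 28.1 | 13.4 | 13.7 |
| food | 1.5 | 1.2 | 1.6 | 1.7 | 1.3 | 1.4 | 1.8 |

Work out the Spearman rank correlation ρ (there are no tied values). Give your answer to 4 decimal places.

-0.6786

Rank mass: 5, 6, 4, 1, 7, 2, 3
Rank food: 4, 1, 5, 6, 2, 3, 7
d = rank(mass) − rank(food): 1, 5, -1, -5, 5, -1, -4; Σd² = 94
ρ = 1 − 6Σd² / [n(n²−1)] = 1 − 6×94 / (7×48) = 1 − 564/336 ≈ -0.6786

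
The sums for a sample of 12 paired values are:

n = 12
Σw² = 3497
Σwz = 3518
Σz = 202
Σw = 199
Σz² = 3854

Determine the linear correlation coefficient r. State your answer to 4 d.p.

r = (nΣwz − ΣwΣz) / √[(nΣw² − (Σw)²)(nΣz² − (Σz)²)]
Numerator: 12×3518 − 199×202 = 2018
Denominator: √[(41964 − 39601)(46248 − 40804)] = √[2363 × 5444] = 3586.6659
r = 2018 / 3586.6659 ≈ 0.5626

0.5626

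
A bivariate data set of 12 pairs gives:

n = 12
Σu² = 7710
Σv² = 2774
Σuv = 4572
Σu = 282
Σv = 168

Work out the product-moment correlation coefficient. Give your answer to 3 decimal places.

r = (nΣuv − ΣuΣv) / √[(nΣu² − (Σu)²)(nΣv² − (Σv)²)]
Numerator: 12×4572 − 282×168 = 7488
Denominator: √[(92520 − 79524)(33288 − 28224)] = √[12996 × 5064] = 8112.4438
r = 7488 / 8112.4438 ≈ 0.923

0.923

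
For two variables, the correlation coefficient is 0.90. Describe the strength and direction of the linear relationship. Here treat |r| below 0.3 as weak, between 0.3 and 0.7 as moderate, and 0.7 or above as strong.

r = 0.90 > 0 so the relationship is positive.
|r| = 0.90, which falls in the strong range.

strong positive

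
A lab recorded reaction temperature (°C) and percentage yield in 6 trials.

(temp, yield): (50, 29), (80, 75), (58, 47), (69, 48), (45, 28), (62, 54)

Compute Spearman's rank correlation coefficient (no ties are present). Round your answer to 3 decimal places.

0.943

Rank temp: 2, 6, 3, 5, 1, 4
Rank yield: 2, 6, 3, 4, 1, 5
d = rank(temp) − rank(yield): 0, 0, 0, 1, 0, -1; Σd² = 2
ρ = 1 − 6Σd² / [n(n²−1)] = 1 − 6×2 / (6×35) = 1 − 12/210 ≈ 0.943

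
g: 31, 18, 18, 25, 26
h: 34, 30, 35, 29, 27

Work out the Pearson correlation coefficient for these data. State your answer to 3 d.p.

n = 5, Σg = 118, Σh = 155, Σg² = 2910, Σh² = 4851, Σgh = 3651
nΣgh − ΣgΣh = 18255 − 18290 = -35
nΣg² − (Σg)² = 14550 − 13924 = 626; nΣh² − (Σh)² = 24255 − 24025 = 230
r = -35 / √(626 × 230) = -35 / 379.4470 ≈ -0.092

-0.092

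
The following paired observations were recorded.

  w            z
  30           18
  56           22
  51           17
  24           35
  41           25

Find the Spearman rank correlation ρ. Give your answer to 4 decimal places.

Rank w: 2, 5, 4, 1, 3
Rank z: 2, 3, 1, 5, 4
d = rank(w) − rank(z): 0, 2, 3, -4, -1; Σd² = 30
ρ = 1 − 6Σd² / [n(n²−1)] = 1 − 6×30 / (5×24) = 1 − 180/120 ≈ -0.5000

-0.5000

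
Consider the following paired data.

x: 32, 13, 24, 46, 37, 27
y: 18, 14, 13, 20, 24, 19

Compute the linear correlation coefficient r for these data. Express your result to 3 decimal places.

n = 6, Σx = 179, Σy = 108, Σx² = 5983, Σy² = 2026, Σxy = 3391
nΣxy − ΣxΣy = 20346 − 19332 = 1014
nΣx² − (Σx)² = 35898 − 32041 = 3857; nΣy² − (Σy)² = 12156 − 11664 = 492
r = 1014 / √(3857 × 492) = 1014 / 1377.5500 ≈ 0.736

0.736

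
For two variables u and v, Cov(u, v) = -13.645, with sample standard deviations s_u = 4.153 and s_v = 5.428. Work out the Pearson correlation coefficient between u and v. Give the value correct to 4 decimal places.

r = Cov(u,v) / (s_u · s_v) = -13.645 / (4.153 × 5.428)
  = -13.645 / 22.5425 ≈ -0.6053

-0.6053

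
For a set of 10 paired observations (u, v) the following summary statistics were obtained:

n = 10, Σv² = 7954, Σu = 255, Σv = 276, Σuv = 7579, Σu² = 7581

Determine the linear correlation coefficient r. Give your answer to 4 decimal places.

0.8982

r = (nΣuv − ΣuΣv) / √[(nΣu² − (Σu)²)(nΣv² − (Σv)²)]
Numerator: 10×7579 − 255×276 = 5410
Denominator: √[(75810 − 65025)(79540 − 76176)] = √[10785 × 3364] = 6023.3496
r = 5410 / 6023.3496 ≈ 0.8982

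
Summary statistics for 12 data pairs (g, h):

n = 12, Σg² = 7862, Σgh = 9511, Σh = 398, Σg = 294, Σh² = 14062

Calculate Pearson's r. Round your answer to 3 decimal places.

r = (nΣgh − ΣgΣh) / √[(nΣg² − (Σg)²)(nΣh² − (Σh)²)]
Numerator: 12×9511 − 294×398 = -2880
Denominator: √[(94344 − 86436)(168744 − 158404)] = √[7908 × 10340] = 9042.6058
r = -2880 / 9042.6058 ≈ -0.318

-0.318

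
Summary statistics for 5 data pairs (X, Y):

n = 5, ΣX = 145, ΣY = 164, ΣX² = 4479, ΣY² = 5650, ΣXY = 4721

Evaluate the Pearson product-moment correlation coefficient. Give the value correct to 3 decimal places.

-0.128

r = (nΣXY − ΣXΣY) / √[(nΣX² − (ΣX)²)(nΣY² − (ΣY)²)]
Numerator: 5×4721 − 145×164 = -175
Denominator: √[(22395 − 21025)(28250 − 26896)] = √[1370 × 1354] = 1361.9765
r = -175 / 1361.9765 ≈ -0.128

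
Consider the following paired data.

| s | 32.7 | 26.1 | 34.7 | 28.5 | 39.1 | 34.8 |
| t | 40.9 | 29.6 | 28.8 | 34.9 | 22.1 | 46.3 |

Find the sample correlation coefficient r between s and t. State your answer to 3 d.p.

-0.172

n = 6, Σs = 195.9, Σt = 202.6, Σs² = 6506.69, Σt² = 7228.52, Σst = 6579.35
nΣst − ΣsΣt = 39476.1 − 39689.34 = -213.24
nΣs² − (Σs)² = 39040.14 − 38376.81 = 663.33; nΣt² − (Σt)² = 43371.12 − 41046.76 = 2324.36
r = -213.24 / √(663.33 × 2324.36) = -213.24 / 1241.6995 ≈ -0.172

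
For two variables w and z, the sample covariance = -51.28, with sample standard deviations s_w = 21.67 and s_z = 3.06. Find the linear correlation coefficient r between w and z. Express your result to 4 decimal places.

r = Cov(w,z) / (s_w · s_z) = -51.28 / (21.67 × 3.06)
  = -51.28 / 66.3102 ≈ -0.7733

-0.7733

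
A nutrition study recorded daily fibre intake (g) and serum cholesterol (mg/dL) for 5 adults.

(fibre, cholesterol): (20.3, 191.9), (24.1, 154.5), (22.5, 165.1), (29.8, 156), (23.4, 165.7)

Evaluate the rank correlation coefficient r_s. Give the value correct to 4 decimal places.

Rank fibre: 1, 4, 2, 5, 3
Rank cholesterol: 5, 1, 3, 2, 4
d = rank(fibre) − rank(cholesterol): -4, 3, -1, 3, -1; Σd² = 36
ρ = 1 − 6Σd² / [n(n²−1)] = 1 − 6×36 / (5×24) = 1 − 216/120 ≈ -0.8000

-0.8000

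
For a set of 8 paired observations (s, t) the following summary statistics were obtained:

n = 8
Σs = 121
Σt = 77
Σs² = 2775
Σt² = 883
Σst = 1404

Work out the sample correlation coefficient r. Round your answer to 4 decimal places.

r = (nΣst − ΣsΣt) / √[(nΣs² − (Σs)²)(nΣt² − (Σt)²)]
Numerator: 8×1404 − 121×77 = 1915
Denominator: √[(22200 − 14641)(7064 − 5929)] = √[7559 × 1135] = 2929.0724
r = 1915 / 2929.0724 ≈ 0.6538

0.6538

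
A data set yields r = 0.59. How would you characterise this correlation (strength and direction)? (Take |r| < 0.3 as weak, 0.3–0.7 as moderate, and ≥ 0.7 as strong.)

moderate positive

r = 0.59 > 0 so the relationship is positive.
|r| = 0.59, which falls in the moderate range.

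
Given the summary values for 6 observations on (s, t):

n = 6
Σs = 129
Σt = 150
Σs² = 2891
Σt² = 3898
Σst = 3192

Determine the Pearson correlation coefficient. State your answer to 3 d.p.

r = (nΣst − ΣsΣt) / √[(nΣs² − (Σs)²)(nΣt² − (Σt)²)]
Numerator: 6×3192 − 129×150 = -198
Denominator: √[(17346 − 16641)(23388 − 22500)] = √[705 × 888] = 791.2269
r = -198 / 791.2269 ≈ -0.250

-0.250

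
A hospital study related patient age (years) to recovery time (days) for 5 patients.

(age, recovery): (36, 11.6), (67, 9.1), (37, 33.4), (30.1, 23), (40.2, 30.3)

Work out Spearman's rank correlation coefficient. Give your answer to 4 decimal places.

-0.2000

Rank age: 2, 5, 3, 1, 4
Rank recovery: 2, 1, 5, 3, 4
d = rank(age) − rank(recovery): 0, 4, -2, -2, 0; Σd² = 24
ρ = 1 − 6Σd² / [n(n²−1)] = 1 − 6×24 / (5×24) = 1 − 144/120 ≈ -0.2000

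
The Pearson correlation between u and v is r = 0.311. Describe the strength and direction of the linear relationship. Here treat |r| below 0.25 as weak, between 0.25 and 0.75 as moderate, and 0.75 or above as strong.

moderate positive

r = 0.311 > 0 so the relationship is positive.
|r| = 0.311, which falls in the moderate range.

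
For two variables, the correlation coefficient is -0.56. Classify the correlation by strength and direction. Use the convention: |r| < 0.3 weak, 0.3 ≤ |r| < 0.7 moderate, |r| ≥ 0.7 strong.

moderate negative

r = -0.56 < 0 so the relationship is negative.
|r| = 0.56, which falls in the moderate range.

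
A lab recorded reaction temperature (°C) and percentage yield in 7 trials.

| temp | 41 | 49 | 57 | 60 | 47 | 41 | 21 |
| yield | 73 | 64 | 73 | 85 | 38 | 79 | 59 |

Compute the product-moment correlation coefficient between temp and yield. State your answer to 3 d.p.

0.325

n = 7, Σx = 316, Σy = 471, Σx² = 15262, Σy² = 33145, Σxy = 21654
nΣxy − ΣxΣy = 151578 − 148836 = 2742
nΣx² − (Σx)² = 106834 − 99856 = 6978; nΣy² − (Σy)² = 232015 − 221841 = 10174
r = 2742 / √(6978 × 10174) = 2742 / 8425.8039 ≈ 0.325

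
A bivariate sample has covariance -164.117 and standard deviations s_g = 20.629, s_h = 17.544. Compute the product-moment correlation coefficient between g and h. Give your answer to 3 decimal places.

r = Cov(g,h) / (s_g · s_h) = -164.117 / (20.629 × 17.544)
  = -164.117 / 361.9152 ≈ -0.453

-0.453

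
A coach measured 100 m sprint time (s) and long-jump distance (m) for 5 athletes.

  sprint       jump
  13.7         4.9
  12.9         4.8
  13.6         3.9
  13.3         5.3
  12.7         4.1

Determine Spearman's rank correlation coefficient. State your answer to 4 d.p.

Rank sprint: 5, 2, 4, 3, 1
Rank jump: 4, 3, 1, 5, 2
d = rank(sprint) − rank(jump): 1, -1, 3, -2, -1; Σd² = 16
ρ = 1 − 6Σd² / [n(n²−1)] = 1 − 6×16 / (5×24) = 1 − 96/120 ≈ 0.2000

0.2000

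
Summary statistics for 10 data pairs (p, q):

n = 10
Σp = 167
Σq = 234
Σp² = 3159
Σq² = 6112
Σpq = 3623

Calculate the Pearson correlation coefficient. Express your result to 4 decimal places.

-0.5868

r = (nΣpq − ΣpΣq) / √[(nΣp² − (Σp)²)(nΣq² − (Σq)²)]
Numerator: 10×3623 − 167×234 = -2848
Denominator: √[(31590 − 27889)(61120 − 54756)] = √[3701 × 6364] = 4853.1602
r = -2848 / 4853.1602 ≈ -0.5868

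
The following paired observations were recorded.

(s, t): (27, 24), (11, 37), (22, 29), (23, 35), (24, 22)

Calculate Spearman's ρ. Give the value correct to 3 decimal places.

-0.800

Rank s: 5, 1, 2, 3, 4
Rank t: 2, 5, 3, 4, 1
d = rank(s) − rank(t): 3, -4, -1, -1, 3; Σd² = 36
ρ = 1 − 6Σd² / [n(n²−1)] = 1 − 6×36 / (5×24) = 1 − 216/120 ≈ -0.800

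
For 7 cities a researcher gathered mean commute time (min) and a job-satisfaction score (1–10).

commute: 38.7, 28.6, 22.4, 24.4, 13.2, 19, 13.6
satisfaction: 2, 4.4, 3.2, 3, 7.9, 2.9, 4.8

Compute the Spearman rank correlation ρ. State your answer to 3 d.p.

-0.679

Rank commute: 7, 6, 4, 5, 1, 3, 2
Rank satisfaction: 1, 5, 4, 3, 7, 2, 6
d = rank(commute) − rank(satisfaction): 6, 1, 0, 2, -6, 1, -4; Σd² = 94
ρ = 1 − 6Σd² / [n(n²−1)] = 1 − 6×94 / (7×48) = 1 − 564/336 ≈ -0.679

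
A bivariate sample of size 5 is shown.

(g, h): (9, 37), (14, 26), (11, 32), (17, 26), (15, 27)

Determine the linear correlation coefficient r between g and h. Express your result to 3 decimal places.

n = 5, Σg = 66, Σh = 148, Σg² = 912, Σh² = 4474, Σgh = 1896
nΣgh − ΣgΣh = 9480 − 9768 = -288
nΣg² − (Σg)² = 4560 − 4356 = 204; nΣh² − (Σh)² = 22370 − 21904 = 466
r = -288 / √(204 × 466) = -288 / 308.3245 ≈ -0.934

-0.934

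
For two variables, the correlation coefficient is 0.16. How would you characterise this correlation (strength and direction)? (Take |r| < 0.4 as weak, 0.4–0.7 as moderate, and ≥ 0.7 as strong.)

weak positive

r = 0.16 > 0 so the relationship is positive.
|r| = 0.16, which falls in the weak range.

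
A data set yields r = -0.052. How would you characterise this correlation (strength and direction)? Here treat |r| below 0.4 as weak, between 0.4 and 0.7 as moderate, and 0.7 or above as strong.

r = -0.052 < 0 so the relationship is negative.
|r| = 0.052, which falls in the weak range.

weak negative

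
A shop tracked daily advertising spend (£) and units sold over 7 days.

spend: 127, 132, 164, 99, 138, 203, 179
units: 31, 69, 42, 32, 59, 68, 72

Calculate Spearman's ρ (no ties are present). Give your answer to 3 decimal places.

0.643

Rank spend: 2, 3, 5, 1, 4, 7, 6
Rank units: 1, 6, 3, 2, 4, 5, 7
d = rank(spend) − rank(units): 1, -3, 2, -1, 0, 2, -1; Σd² = 20
ρ = 1 − 6Σd² / [n(n²−1)] = 1 − 6×20 / (7×48) = 1 − 120/336 ≈ 0.643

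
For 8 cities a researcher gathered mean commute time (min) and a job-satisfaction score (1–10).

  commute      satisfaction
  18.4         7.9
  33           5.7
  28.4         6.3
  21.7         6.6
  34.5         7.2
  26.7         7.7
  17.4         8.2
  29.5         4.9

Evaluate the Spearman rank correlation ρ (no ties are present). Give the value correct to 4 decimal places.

Rank commute: 2, 7, 5, 3, 8, 4, 1, 6
Rank satisfaction: 7, 2, 3, 4, 5, 6, 8, 1
d = rank(commute) − rank(satisfaction): -5, 5, 2, -1, 3, -2, -7, 5; Σd² = 142
ρ = 1 − 6Σd² / [n(n²−1)] = 1 − 6×142 / (8×63) = 1 − 852/504 ≈ -0.6905

-0.6905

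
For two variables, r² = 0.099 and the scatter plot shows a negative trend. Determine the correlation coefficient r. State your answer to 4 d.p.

-0.3146

|r| = √0.099 = 0.3146
The association is negative, so r = −0.3146.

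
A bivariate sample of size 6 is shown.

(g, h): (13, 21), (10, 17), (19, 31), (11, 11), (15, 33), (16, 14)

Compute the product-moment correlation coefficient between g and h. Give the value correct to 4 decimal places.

0.6212

n = 6, Σg = 84, Σh = 127, Σg² = 1232, Σh² = 3097, Σgh = 1872
nΣgh − ΣgΣh = 11232 − 10668 = 564
nΣg² − (Σg)² = 7392 − 7056 = 336; nΣh² − (Σh)² = 18582 − 16129 = 2453
r = 564 / √(336 × 2453) = 564 / 907.8590 ≈ 0.6212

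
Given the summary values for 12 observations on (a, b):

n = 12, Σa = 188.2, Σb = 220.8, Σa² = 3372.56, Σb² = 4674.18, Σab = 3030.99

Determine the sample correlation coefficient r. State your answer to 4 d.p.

-0.8513

r = (nΣab − ΣaΣb) / √[(nΣa² − (Σa)²)(nΣb² − (Σb)²)]
Numerator: 12×3030.99 − 188.2×220.8 = -5182.68
Denominator: √[(40470.72 − 35419.24)(56090.16 − 48752.64)] = √[5051.48 × 7337.52] = 6088.1307
r = -5182.68 / 6088.1307 ≈ -0.8513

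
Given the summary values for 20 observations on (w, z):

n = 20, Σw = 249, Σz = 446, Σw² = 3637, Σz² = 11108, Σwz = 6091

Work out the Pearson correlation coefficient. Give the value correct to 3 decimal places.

r = (nΣwz − ΣwΣz) / √[(nΣw² − (Σw)²)(nΣz² − (Σz)²)]
Numerator: 20×6091 − 249×446 = 10766
Denominator: √[(72740 − 62001)(222160 − 198916)] = √[10739 × 23244] = 15799.2821
r = 10766 / 15799.2821 ≈ 0.681

0.681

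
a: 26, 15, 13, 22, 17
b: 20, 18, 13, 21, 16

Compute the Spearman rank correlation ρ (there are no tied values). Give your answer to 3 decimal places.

0.800

Rank a: 5, 2, 1, 4, 3
Rank b: 4, 3, 1, 5, 2
d = rank(a) − rank(b): 1, -1, 0, -1, 1; Σd² = 4
ρ = 1 − 6Σd² / [n(n²−1)] = 1 − 6×4 / (5×24) = 1 − 24/120 ≈ 0.800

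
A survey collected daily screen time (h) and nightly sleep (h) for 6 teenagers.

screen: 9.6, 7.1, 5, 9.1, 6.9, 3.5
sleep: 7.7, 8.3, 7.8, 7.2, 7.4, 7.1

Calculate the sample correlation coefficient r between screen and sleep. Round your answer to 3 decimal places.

n = 6, Σx = 41.2, Σy = 45.5, Σx² = 310.24, Σy² = 346.03, Σxy = 313.28
nΣxy − ΣxΣy = 1879.68 − 1874.6 = 5.08
nΣx² − (Σx)² = 1861.44 − 1697.44 = 164; nΣy² − (Σy)² = 2076.18 − 2070.25 = 5.93
r = 5.08 / √(164 × 5.93) = 5.08 / 31.1853 ≈ 0.163

0.163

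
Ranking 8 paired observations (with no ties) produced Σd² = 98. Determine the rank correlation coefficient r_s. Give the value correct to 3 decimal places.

ρ = 1 − 6Σd² / [n(n²−1)] = 1 − 6×98 / (8×63)
  = 1 − 588/504 = 1 − 1.1667 ≈ -0.167

-0.167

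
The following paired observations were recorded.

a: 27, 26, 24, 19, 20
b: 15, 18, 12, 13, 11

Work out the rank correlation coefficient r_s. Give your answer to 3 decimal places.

Rank a: 5, 4, 3, 1, 2
Rank b: 4, 5, 2, 3, 1
d = rank(a) − rank(b): 1, -1, 1, -2, 1; Σd² = 8
ρ = 1 − 6Σd² / [n(n²−1)] = 1 − 6×8 / (5×24) = 1 − 48/120 ≈ 0.600

0.600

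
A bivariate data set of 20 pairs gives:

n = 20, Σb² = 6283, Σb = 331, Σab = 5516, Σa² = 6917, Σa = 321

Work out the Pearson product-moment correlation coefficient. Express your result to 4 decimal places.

r = (nΣab − ΣaΣb) / √[(nΣa² − (Σa)²)(nΣb² − (Σb)²)]
Numerator: 20×5516 − 321×331 = 4069
Denominator: √[(138340 − 103041)(125660 − 109561)] = √[35299 × 16099] = 23838.5948
r = 4069 / 23838.5948 ≈ 0.1707

0.1707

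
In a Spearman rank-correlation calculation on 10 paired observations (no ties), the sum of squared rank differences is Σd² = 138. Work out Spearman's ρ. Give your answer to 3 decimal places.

ρ = 1 − 6Σd² / [n(n²−1)] = 1 − 6×138 / (10×99)
  = 1 − 828/990 = 1 − 0.8364 ≈ 0.164

0.164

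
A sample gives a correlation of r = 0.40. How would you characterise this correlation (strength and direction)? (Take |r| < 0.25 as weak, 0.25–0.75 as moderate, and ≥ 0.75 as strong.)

r = 0.40 > 0 so the relationship is positive.
|r| = 0.40, which falls in the moderate range.

moderate positive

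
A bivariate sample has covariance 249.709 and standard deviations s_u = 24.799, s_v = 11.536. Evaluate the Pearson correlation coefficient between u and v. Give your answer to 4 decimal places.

0.8729

r = Cov(u,v) / (s_u · s_v) = 249.709 / (24.799 × 11.536)
  = 249.709 / 286.0813 ≈ 0.8729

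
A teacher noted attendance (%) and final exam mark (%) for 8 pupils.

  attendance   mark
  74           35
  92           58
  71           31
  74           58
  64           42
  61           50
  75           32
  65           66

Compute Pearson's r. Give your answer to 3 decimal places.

n = 8, Σx = 576, Σy = 372, Σx² = 42124, Σy² = 18558, Σxy = 26847
nΣxy − ΣxΣy = 214776 − 214272 = 504
nΣx² − (Σx)² = 336992 − 331776 = 5216; nΣy² − (Σy)² = 148464 − 138384 = 10080
r = 504 / √(5216 × 10080) = 504 / 7251.0192 ≈ 0.070

0.070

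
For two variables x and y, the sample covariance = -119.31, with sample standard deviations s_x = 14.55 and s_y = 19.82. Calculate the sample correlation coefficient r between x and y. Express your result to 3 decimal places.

-0.414

r = Cov(x,y) / (s_x · s_y) = -119.31 / (14.55 × 19.82)
  = -119.31 / 288.3810 ≈ -0.414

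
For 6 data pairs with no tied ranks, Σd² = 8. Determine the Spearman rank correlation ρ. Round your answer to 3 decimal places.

ρ = 1 − 6Σd² / [n(n²−1)] = 1 − 6×8 / (6×35)
  = 1 − 48/210 = 1 − 0.2286 ≈ 0.771

0.771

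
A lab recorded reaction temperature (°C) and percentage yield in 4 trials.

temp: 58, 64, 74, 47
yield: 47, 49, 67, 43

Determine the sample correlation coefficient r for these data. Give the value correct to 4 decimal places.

0.9064

n = 4, Σx = 243, Σy = 206, Σx² = 15145, Σy² = 10948, Σxy = 12841
nΣxy − ΣxΣy = 51364 − 50058 = 1306
nΣx² − (Σx)² = 60580 − 59049 = 1531; nΣy² − (Σy)² = 43792 − 42436 = 1356
r = 1306 / √(1531 × 1356) = 1306 / 1440.8456 ≈ 0.9064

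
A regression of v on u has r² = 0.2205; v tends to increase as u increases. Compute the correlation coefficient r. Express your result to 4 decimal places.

0.4696

|r| = √0.2205 = 0.4696
The association is positive, so r = 0.4696.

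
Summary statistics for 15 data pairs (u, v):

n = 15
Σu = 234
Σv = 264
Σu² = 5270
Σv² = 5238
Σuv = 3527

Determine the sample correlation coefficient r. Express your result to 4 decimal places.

-0.6042

r = (nΣuv − ΣuΣv) / √[(nΣu² − (Σu)²)(nΣv² − (Σv)²)]
Numerator: 15×3527 − 234×264 = -8871
Denominator: √[(79050 − 54756)(78570 − 69696)] = √[24294 × 8874] = 14682.8116
r = -8871 / 14682.8116 ≈ -0.6042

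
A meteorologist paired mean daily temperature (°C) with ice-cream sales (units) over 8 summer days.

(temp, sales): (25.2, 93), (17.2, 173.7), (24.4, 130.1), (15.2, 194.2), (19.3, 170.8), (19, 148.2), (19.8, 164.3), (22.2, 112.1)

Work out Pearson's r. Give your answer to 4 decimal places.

-0.9176

n = 8, Σx = 162.3, Σy = 1186.4, Σx² = 3375.65, Σy² = 184157.12, Σxy = 23311.52
nΣxy − ΣxΣy = 186492.16 − 192552.72 = -6060.56
nΣx² − (Σx)² = 27005.2 − 26341.29 = 663.91; nΣy² − (Σy)² = 1473256.96 − 1407544.96 = 65712
r = -6060.56 / √(663.91 × 65712) = -6060.56 / 6605.0627 ≈ -0.9176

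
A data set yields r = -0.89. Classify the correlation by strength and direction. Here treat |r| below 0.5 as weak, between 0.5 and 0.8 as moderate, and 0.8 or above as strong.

strong negative

r = -0.89 < 0 so the relationship is negative.
|r| = 0.89, which falls in the strong range.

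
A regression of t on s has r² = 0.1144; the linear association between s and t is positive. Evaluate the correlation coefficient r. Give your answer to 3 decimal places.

|r| = √0.1144 = 0.338
The association is positive, so r = 0.338.

0.338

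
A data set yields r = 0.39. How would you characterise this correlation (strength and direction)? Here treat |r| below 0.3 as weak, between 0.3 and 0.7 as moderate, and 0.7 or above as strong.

moderate positive

r = 0.39 > 0 so the relationship is positive.
|r| = 0.39, which falls in the moderate range.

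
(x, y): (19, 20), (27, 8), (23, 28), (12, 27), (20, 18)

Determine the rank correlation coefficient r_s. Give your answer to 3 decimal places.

Rank x: 2, 5, 4, 1, 3
Rank y: 3, 1, 5, 4, 2
d = rank(x) − rank(y): -1, 4, -1, -3, 1; Σd² = 28
ρ = 1 − 6Σd² / [n(n²−1)] = 1 − 6×28 / (5×24) = 1 − 168/120 ≈ -0.400

-0.400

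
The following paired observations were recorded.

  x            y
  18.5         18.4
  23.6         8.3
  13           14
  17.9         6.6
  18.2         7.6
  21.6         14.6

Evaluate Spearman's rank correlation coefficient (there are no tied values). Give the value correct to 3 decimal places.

Rank x: 4, 6, 1, 2, 3, 5
Rank y: 6, 3, 4, 1, 2, 5
d = rank(x) − rank(y): -2, 3, -3, 1, 1, 0; Σd² = 24
ρ = 1 − 6Σd² / [n(n²−1)] = 1 − 6×24 / (6×35) = 1 − 144/210 ≈ 0.314

0.314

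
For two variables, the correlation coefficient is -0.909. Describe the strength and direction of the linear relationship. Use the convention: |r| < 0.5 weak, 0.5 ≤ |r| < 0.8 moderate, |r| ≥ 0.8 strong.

r = -0.909 < 0 so the relationship is negative.
|r| = 0.909, which falls in the strong range.

strong negative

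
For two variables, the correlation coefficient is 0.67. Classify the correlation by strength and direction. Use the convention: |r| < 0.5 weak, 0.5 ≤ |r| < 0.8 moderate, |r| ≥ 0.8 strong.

moderate positive

r = 0.67 > 0 so the relationship is positive.
|r| = 0.67, which falls in the moderate range.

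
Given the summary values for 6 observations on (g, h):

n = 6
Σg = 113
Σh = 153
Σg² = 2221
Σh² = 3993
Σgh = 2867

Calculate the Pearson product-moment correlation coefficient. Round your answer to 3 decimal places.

r = (nΣgh − ΣgΣh) / √[(nΣg² − (Σg)²)(nΣh² − (Σh)²)]
Numerator: 6×2867 − 113×153 = -87
Denominator: √[(13326 − 12769)(23958 − 23409)] = √[557 × 549] = 552.9855
r = -87 / 552.9855 ≈ -0.157

-0.157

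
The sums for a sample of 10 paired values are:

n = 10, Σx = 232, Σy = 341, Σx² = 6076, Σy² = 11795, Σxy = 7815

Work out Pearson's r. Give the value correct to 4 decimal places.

-0.2827

r = (nΣxy − ΣxΣy) / √[(nΣx² − (Σx)²)(nΣy² − (Σy)²)]
Numerator: 10×7815 − 232×341 = -962
Denominator: √[(60760 − 53824)(117950 − 116281)] = √[6936 × 1669] = 3402.3792
r = -962 / 3402.3792 ≈ -0.2827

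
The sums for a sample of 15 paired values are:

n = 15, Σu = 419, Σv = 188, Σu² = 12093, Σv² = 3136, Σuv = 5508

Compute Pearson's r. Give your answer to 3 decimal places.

0.466

r = (nΣuv − ΣuΣv) / √[(nΣu² − (Σu)²)(nΣv² − (Σv)²)]
Numerator: 15×5508 − 419×188 = 3848
Denominator: √[(181395 − 175561)(47040 − 35344)] = √[5834 × 11696] = 8260.4155
r = 3848 / 8260.4155 ≈ 0.466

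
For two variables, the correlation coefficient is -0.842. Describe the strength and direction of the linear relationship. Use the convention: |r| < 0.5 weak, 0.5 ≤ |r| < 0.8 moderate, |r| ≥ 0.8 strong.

r = -0.842 < 0 so the relationship is negative.
|r| = 0.842, which falls in the strong range.

strong negative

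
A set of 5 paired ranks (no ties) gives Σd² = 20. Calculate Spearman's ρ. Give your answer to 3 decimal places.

0.000

ρ = 1 − 6Σd² / [n(n²−1)] = 1 − 6×20 / (5×24)
  = 1 − 120/120 = 1 − 1.0000 ≈ 0.000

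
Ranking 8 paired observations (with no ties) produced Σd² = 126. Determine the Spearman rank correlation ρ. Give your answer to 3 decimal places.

-0.500

ρ = 1 − 6Σd² / [n(n²−1)] = 1 − 6×126 / (8×63)
  = 1 − 756/504 = 1 − 1.5000 ≈ -0.500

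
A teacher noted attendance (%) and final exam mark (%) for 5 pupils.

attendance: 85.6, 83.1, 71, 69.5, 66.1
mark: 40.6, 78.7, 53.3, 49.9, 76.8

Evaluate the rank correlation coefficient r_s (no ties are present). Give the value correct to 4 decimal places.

-0.3000

Rank attendance: 5, 4, 3, 2, 1
Rank mark: 1, 5, 3, 2, 4
d = rank(attendance) − rank(mark): 4, -1, 0, 0, -3; Σd² = 26
ρ = 1 − 6Σd² / [n(n²−1)] = 1 − 6×26 / (5×24) = 1 − 156/120 ≈ -0.3000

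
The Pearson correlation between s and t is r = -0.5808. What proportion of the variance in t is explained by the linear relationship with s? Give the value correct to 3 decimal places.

0.337

r² = (-0.5808)² = 0.337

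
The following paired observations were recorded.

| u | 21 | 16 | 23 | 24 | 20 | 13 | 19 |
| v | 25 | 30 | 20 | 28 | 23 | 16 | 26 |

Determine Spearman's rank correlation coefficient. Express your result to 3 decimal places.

0.143

Rank u: 5, 2, 6, 7, 4, 1, 3
Rank v: 4, 7, 2, 6, 3, 1, 5
d = rank(u) − rank(v): 1, -5, 4, 1, 1, 0, -2; Σd² = 48
ρ = 1 − 6Σd² / [n(n²−1)] = 1 − 6×48 / (7×48) = 1 − 288/336 ≈ 0.143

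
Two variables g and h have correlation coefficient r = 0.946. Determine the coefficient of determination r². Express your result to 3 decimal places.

r² = (0.946)² = 0.895

0.895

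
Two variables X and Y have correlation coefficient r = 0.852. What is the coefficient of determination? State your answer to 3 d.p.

0.726

r² = (0.852)² = 0.726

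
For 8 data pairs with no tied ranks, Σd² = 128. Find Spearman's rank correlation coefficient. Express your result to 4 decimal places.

-0.5238

ρ = 1 − 6Σd² / [n(n²−1)] = 1 − 6×128 / (8×63)
  = 1 − 768/504 = 1 − 1.52381 ≈ -0.5238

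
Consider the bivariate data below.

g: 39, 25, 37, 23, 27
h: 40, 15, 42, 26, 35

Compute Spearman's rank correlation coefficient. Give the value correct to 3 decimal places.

Rank g: 5, 2, 4, 1, 3
Rank h: 4, 1, 5, 2, 3
d = rank(g) − rank(h): 1, 1, -1, -1, 0; Σd² = 4
ρ = 1 − 6Σd² / [n(n²−1)] = 1 − 6×4 / (5×24) = 1 − 24/120 ≈ 0.800

0.800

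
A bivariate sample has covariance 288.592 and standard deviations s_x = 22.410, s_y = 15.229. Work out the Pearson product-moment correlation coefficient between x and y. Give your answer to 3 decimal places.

0.846

r = Cov(x,y) / (s_x · s_y) = 288.592 / (22.410 × 15.229)
  = 288.592 / 341.2819 ≈ 0.846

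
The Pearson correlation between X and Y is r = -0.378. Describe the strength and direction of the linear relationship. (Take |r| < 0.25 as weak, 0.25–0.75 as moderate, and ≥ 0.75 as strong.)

moderate negative

r = -0.378 < 0 so the relationship is negative.
|r| = 0.378, which falls in the moderate range.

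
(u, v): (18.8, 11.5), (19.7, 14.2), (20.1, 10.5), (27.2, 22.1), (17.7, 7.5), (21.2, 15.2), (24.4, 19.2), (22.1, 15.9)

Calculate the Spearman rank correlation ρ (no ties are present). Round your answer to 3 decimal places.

Rank u: 2, 3, 4, 8, 1, 5, 7, 6
Rank v: 3, 4, 2, 8, 1, 5, 7, 6
d = rank(u) − rank(v): -1, -1, 2, 0, 0, 0, 0, 0; Σd² = 6
ρ = 1 − 6Σd² / [n(n²−1)] = 1 − 6×6 / (8×63) = 1 − 36/504 ≈ 0.929

0.929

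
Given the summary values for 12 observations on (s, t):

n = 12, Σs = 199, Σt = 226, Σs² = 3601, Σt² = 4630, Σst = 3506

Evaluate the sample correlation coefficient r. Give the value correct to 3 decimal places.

r = (nΣst − ΣsΣt) / √[(nΣs² − (Σs)²)(nΣt² − (Σt)²)]
Numerator: 12×3506 − 199×226 = -2902
Denominator: √[(43212 − 39601)(55560 − 51076)] = √[3611 × 4484] = 4023.8941
r = -2902 / 4023.8941 ≈ -0.721

-0.721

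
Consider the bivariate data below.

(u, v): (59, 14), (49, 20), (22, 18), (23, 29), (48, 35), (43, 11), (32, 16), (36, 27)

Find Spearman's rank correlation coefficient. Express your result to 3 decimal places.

-0.167

Rank u: 8, 7, 1, 2, 6, 5, 3, 4
Rank v: 2, 5, 4, 7, 8, 1, 3, 6
d = rank(u) − rank(v): 6, 2, -3, -5, -2, 4, 0, -2; Σd² = 98
ρ = 1 − 6Σd² / [n(n²−1)] = 1 − 6×98 / (8×63) = 1 − 588/504 ≈ -0.167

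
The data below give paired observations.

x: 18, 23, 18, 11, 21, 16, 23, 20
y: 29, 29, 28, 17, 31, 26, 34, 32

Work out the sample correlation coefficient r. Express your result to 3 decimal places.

0.909

n = 8, Σx = 150, Σy = 226, Σx² = 2924, Σy² = 6572, Σxy = 4369
nΣxy − ΣxΣy = 34952 − 33900 = 1052
nΣx² − (Σx)² = 23392 − 22500 = 892; nΣy² − (Σy)² = 52576 − 51076 = 1500
r = 1052 / √(892 × 1500) = 1052 / 1156.7195 ≈ 0.909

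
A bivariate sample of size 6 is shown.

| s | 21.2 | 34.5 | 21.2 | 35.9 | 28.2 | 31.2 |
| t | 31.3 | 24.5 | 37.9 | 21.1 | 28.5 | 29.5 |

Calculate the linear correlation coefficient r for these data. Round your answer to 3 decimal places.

n = 6, Σs = 172.2, Σt = 172.8, Σs² = 5146.62, Σt² = 5144.06, Σst = 4793.88
nΣst − ΣsΣt = 28763.28 − 29756.16 = -992.88
nΣs² − (Σs)² = 30879.72 − 29652.84 = 1226.88; nΣt² − (Σt)² = 30864.36 − 29859.84 = 1004.52
r = -992.88 / √(1226.88 × 1004.52) = -992.88 / 1110.1466 ≈ -0.894

-0.894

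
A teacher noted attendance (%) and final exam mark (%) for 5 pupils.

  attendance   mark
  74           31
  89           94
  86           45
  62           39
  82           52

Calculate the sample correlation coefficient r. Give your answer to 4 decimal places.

0.6527

n = 5, Σx = 393, Σy = 261, Σx² = 31361, Σy² = 16047, Σxy = 21212
nΣxy − ΣxΣy = 106060 − 102573 = 3487
nΣx² − (Σx)² = 156805 − 154449 = 2356; nΣy² − (Σy)² = 80235 − 68121 = 12114
r = 3487 / √(2356 × 12114) = 3487 / 5342.3388 ≈ 0.6527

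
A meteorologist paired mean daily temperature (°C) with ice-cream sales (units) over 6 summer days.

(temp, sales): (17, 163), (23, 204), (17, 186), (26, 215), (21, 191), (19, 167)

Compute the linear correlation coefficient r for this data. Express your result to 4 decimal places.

n = 6, Σx = 123, Σy = 1126, Σx² = 2585, Σy² = 213376, Σxy = 23399
nΣxy − ΣxΣy = 140394 − 138498 = 1896
nΣx² − (Σx)² = 15510 − 15129 = 381; nΣy² − (Σy)² = 1280256 − 1267876 = 12380
r = 1896 / √(381 × 12380) = 1896 / 2171.8149 ≈ 0.8730

0.8730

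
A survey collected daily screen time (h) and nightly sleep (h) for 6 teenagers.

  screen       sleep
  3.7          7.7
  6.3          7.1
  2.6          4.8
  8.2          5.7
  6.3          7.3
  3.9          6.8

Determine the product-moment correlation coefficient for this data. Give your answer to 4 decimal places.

0.1198

n = 6, Σx = 31, Σy = 39.4, Σx² = 182.28, Σy² = 264.76, Σxy = 204.95
nΣxy − ΣxΣy = 1229.7 − 1221.4 = 8.3
nΣx² − (Σx)² = 1093.68 − 961 = 132.68; nΣy² − (Σy)² = 1588.56 − 1552.36 = 36.2
r = 8.3 / √(132.68 × 36.2) = 8.3 / 69.3038 ≈ 0.1198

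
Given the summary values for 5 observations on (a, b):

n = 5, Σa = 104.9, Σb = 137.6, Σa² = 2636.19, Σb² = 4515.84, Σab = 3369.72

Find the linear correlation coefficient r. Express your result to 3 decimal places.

r = (nΣab − ΣaΣb) / √[(nΣa² − (Σa)²)(nΣb² − (Σb)²)]
Numerator: 5×3369.72 − 104.9×137.6 = 2414.36
Denominator: √[(13180.95 − 11004.01)(22579.2 − 18933.76)] = √[2176.94 × 3645.44] = 2817.0737
r = 2414.36 / 2817.0737 ≈ 0.857

0.857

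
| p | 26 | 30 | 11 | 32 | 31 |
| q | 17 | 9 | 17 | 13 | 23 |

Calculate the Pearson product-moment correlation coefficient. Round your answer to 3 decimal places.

n = 5, Σp = 130, Σq = 79, Σp² = 3682, Σq² = 1357, Σpq = 2028
nΣpq − ΣpΣq = 10140 − 10270 = -130
nΣp² − (Σp)² = 18410 − 16900 = 1510; nΣq² − (Σq)² = 6785 − 6241 = 544
r = -130 / √(1510 × 544) = -130 / 906.3333 ≈ -0.143

-0.143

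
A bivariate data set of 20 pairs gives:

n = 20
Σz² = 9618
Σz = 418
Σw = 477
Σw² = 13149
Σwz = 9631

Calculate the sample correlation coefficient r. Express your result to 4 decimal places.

-0.2706

r = (nΣwz − ΣwΣz) / √[(nΣw² − (Σw)²)(nΣz² − (Σz)²)]
Numerator: 20×9631 − 477×418 = -6766
Denominator: √[(262980 − 227529)(192360 − 174724)] = √[35451 × 17636] = 25004.2764
r = -6766 / 25004.2764 ≈ -0.2706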